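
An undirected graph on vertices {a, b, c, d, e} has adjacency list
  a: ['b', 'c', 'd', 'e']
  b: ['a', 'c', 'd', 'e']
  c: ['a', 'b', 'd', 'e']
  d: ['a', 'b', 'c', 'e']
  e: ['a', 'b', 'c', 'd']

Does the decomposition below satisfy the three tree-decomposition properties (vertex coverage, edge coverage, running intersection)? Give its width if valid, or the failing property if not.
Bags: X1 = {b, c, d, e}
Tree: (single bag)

No — vertex a appears in no bag.

A tree decomposition must satisfy three properties: every vertex lies in some bag; for every edge, both endpoints lie together in some bag; and for every vertex, the bags containing it form a connected subtree. Here vertex a appears in no bag, so the decomposition is invalid.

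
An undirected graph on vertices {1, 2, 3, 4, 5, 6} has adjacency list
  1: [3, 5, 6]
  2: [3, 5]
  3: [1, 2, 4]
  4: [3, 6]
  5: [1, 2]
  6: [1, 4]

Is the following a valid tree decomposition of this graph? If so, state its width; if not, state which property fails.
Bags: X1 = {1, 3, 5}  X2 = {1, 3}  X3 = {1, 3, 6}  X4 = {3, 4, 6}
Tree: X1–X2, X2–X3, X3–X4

No — vertex 2 appears in no bag.

A tree decomposition must satisfy three properties: every vertex lies in some bag; for every edge, both endpoints lie together in some bag; and for every vertex, the bags containing it form a connected subtree. Here vertex 2 appears in no bag, so the decomposition is invalid.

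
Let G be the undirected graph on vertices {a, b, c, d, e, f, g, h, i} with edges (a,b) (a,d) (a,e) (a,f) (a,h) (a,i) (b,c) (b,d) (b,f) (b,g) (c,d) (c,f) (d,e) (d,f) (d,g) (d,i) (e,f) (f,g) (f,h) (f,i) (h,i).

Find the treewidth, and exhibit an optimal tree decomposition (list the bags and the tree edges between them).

The largest bag has 4 vertices, giving width 3; this decomposition certifies tw(G) ≤ 3. On the other hand G contains the 4-clique {a, d, e, f}. A clique must lie in a single bag of any decomposition, so no decomposition can have width below 3. The upper and lower bounds meet at 3, so that is the treewidth.

Treewidth 3.
One optimal decomposition is:
Bags: B1 = {b, d, f, g}  B2 = {a, b, d, f}  B3 = {a, d, f, i}  B4 = {a, f, h, i}  B5 = {a, d, e, f}  B6 = {b, c, d, f}
Tree: B1–B2, B2–B3, B3–B4, B3–B5, B2–B6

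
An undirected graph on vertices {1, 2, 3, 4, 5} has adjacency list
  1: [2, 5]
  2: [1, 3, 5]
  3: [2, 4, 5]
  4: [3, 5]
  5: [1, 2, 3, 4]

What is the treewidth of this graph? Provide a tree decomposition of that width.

The largest bag has 3 vertices, giving width 2; this decomposition certifies tw(G) ≤ 2. On the other hand G contains the 3-clique {1, 2, 5}. A clique must lie in a single bag of any decomposition, so no decomposition can have width below 2. The upper and lower bounds meet at 2, so that is the treewidth.

Treewidth 2.
Bags: B1 = {3, 4, 5}  B2 = {2, 3, 5}  B3 = {1, 2, 5}
Tree: B1–B2, B2–B3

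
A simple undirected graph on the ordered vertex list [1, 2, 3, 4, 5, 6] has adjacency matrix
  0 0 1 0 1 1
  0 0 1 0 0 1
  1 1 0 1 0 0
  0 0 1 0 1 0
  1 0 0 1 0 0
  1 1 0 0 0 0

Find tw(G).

A width-2 tree decomposition is:
Bags: B1 = {3, 4, 5}  B2 = {1, 3, 5}  B3 = {1, 2, 3}  B4 = {1, 2, 6}
Tree: B1–B2, B2–B3, B3–B4
The largest bag has 3 vertices, giving width 2; this decomposition certifies tw(G) ≤ 2. The edges 4–5–1–3–4 form a cycle, so G is not a tree and its treewidth is at least 2. Combining the bounds, tw(G) = 2.

2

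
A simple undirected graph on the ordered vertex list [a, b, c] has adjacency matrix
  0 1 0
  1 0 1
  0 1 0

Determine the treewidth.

A width-1 tree decomposition is:
Bags: B1 = {b, c}  B2 = {a, b}
Tree: B1–B2
The largest bag has 2 vertices, giving width 1; this decomposition certifies tw(G) ≤ 1. Since G has at least one edge (e.g. c–b), it is not an edgeless graph, so tw(G) ≥ 1. Combining the bounds, tw(G) = 1.

1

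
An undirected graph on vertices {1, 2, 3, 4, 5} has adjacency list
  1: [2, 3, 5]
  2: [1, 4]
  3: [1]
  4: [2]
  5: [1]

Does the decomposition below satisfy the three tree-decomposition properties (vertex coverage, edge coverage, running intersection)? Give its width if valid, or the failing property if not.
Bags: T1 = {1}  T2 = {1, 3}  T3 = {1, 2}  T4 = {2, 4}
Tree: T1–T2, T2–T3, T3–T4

A tree decomposition must satisfy three properties: every vertex lies in some bag; for every edge, both endpoints lie together in some bag; and for every vertex, the bags containing it form a connected subtree. Here vertex 5 appears in no bag, so the decomposition is invalid.

No — vertex 5 appears in no bag.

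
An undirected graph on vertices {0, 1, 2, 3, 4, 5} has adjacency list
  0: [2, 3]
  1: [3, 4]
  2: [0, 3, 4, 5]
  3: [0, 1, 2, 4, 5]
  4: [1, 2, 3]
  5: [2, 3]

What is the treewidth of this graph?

A width-2 tree decomposition is:
Bags: B1 = {2, 3, 5}  B2 = {2, 3, 4}  B3 = {1, 3, 4}  B4 = {0, 2, 3}
Tree: B1–B2, B2–B3, B2–B4
Every bag has size at most 3, so the width is 3 − 1 = 2 and tw(G) ≤ 2. For the lower bound, the 3 vertices {1, 3, 4} are pairwise adjacent, and any tree decomposition puts a clique entirely inside one bag — forcing width ≥ 2. Therefore the treewidth is 2.

2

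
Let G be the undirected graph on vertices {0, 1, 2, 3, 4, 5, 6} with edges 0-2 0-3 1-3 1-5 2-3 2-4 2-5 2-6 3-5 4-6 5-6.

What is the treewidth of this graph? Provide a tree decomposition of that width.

Every bag has size at most 3, so the width is 3 − 1 = 2 and tw(G) ≤ 2. On the other hand G contains the 3-clique {1, 3, 5}. A clique must lie in a single bag of any decomposition, so no decomposition can have width below 2. Hence tw(G) = 2 exactly.

Treewidth 2.
One such decomposition:
Bags: B1 = {2, 3, 5}  B2 = {0, 2, 3}  B3 = {2, 5, 6}  B4 = {2, 4, 6}  B5 = {1, 3, 5}
Tree: B1–B2, B1–B3, B3–B4, B1–B5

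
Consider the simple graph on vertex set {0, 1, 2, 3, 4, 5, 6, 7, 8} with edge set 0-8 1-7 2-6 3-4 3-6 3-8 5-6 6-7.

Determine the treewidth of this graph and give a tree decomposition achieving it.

Treewidth 1.
One such decomposition:
Bags: B1 = {3, 8}  B2 = {3, 6}  B3 = {6, 7}  B4 = {5, 6}  B5 = {0, 8}  B6 = {2, 6}  B7 = {1, 7}  B8 = {3, 4}
Tree: B1–B2, B2–B3, B3–B4, B1–B5, B2–B6, B3–B7, B1–B8

Each bag holds 2 vertices, so the decomposition has width 1, which upper-bounds the treewidth. G has an edge, so its treewidth is at least 1. Therefore the treewidth is 1.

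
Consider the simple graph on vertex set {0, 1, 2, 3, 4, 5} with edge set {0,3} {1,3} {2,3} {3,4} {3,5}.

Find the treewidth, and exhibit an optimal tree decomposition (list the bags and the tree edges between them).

Treewidth 1.
Bags: B1 = {1, 3}  B2 = {2, 3}  B3 = {3, 5}  B4 = {3, 4}  B5 = {0, 3}
Tree: B1–B2, B2–B3, B1–B4, B1–B5

Every bag has size at most 2, so the width is 2 − 1 = 1 and tw(G) ≤ 1. G has an edge, so its treewidth is at least 1. The upper and lower bounds meet at 1, so that is the treewidth.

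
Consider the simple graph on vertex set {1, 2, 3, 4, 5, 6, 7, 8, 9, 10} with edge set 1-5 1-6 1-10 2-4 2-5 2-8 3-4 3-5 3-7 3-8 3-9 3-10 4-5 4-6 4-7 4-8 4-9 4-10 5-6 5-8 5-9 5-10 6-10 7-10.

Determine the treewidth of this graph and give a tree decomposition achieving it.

Each bag holds 4 vertices, so the decomposition has width 3, which upper-bounds the treewidth. On the other hand G contains the 4-clique {1, 5, 6, 10}. A clique must lie in a single bag of any decomposition, so no decomposition can have width below 3. Combining the bounds, tw(G) = 3.

Treewidth 3.
Bags: B1 = {3, 4, 5, 10}  B2 = {3, 4, 5, 8}  B3 = {4, 5, 6, 10}  B4 = {3, 4, 5, 9}  B5 = {1, 5, 6, 10}  B6 = {2, 4, 5, 8}  B7 = {3, 4, 7, 10}
Tree: B1–B2, B1–B3, B2–B4, B3–B5, B2–B6, B1–B7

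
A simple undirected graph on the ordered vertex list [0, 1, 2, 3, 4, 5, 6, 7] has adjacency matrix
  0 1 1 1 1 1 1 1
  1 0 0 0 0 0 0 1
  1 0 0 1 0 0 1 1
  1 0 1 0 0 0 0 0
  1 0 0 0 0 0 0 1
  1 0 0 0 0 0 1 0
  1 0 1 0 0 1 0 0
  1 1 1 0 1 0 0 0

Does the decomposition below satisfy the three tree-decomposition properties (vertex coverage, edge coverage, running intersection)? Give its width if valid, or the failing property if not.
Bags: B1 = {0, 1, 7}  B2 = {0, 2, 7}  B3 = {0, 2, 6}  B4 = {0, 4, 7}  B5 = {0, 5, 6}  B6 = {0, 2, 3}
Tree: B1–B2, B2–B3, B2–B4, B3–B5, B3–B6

Checking the three conditions: (i) the bags cover all of {0, 1, 2, 3, 4, 5, 6, 7}; (ii) for each edge, some bag contains both endpoints; (iii) the bags containing any fixed vertex form a subtree. All hold, so the decomposition is valid with width 3 − 1 = 2.

Yes; width 2.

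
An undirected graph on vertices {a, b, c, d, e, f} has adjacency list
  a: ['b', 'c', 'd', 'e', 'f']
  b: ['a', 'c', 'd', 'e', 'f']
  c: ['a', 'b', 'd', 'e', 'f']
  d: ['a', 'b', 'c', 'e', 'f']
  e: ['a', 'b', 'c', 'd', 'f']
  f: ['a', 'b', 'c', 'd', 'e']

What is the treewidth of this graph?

A width-5 tree decomposition is:
Bags: B1 = {a, b, c, d, e, f}
Tree: (single bag)
A single bag containing all 6 vertices is trivially a valid decomposition of width 5. For the lower bound, the 6 vertices {a, b, c, d, e, f} are pairwise adjacent, and any tree decomposition puts a clique entirely inside one bag — forcing width ≥ 5. Therefore the treewidth is 5.

5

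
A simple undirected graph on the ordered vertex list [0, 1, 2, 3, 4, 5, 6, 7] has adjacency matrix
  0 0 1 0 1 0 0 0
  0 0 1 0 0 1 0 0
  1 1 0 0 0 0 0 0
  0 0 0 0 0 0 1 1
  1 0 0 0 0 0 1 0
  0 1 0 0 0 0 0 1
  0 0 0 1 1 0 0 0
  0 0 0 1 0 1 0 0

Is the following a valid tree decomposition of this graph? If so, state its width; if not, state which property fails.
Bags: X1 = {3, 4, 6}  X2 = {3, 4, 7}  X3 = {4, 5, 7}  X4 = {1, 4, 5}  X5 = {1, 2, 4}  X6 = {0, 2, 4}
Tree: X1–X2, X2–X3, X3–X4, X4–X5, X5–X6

Checking the three conditions: (i) the bags cover all of {0, 1, 2, 3, 4, 5, 6, 7}; (ii) for each edge, some bag contains both endpoints; (iii) the bags containing any fixed vertex form a subtree. All hold, so the decomposition is valid with width 3 − 1 = 2.

Yes; width 2.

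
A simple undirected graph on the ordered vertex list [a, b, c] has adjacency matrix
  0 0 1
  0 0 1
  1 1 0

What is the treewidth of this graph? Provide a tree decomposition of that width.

Every bag has size at most 2, so the width is 2 − 1 = 1 and tw(G) ≤ 1. Since G has at least one edge (e.g. b–c), it is not an edgeless graph, so tw(G) ≥ 1. Combining the bounds, tw(G) = 1.

Treewidth 1.
One optimal decomposition is:
Bags: B1 = {b, c}  B2 = {a, c}
Tree: B1–B2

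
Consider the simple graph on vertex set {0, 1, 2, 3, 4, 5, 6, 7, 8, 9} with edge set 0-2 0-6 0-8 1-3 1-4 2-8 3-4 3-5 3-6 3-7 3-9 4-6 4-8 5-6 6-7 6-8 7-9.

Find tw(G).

A width-2 tree decomposition is:
Bags: B1 = {0, 6, 8}  B2 = {4, 6, 8}  B3 = {3, 4, 6}  B4 = {0, 2, 8}  B5 = {3, 5, 6}  B6 = {1, 3, 4}  B7 = {3, 6, 7}  B8 = {3, 7, 9}
Tree: B1–B2, B2–B3, B1–B4, B3–B5, B3–B6, B3–B7, B7–B8
Each bag holds 3 vertices, so the decomposition has width 2, which upper-bounds the treewidth. Conversely, {0, 2, 8} is a clique of size 3, and the vertices of any clique must share a bag in every tree decomposition; so some bag has ≥ 3 vertices and tw(G) ≥ 2. Hence tw(G) = 2 exactly.

2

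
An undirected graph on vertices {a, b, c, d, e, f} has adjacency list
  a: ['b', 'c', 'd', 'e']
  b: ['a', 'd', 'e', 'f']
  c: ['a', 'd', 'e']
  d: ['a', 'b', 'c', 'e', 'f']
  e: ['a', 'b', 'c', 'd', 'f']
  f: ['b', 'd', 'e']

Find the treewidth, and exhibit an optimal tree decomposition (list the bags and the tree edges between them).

Treewidth 3.
One optimal decomposition is:
Bags: B1 = {a, b, d, e}  B2 = {b, d, e, f}  B3 = {a, c, d, e}
Tree: B1–B2, B1–B3

The largest bag has 4 vertices, giving width 3; this decomposition certifies tw(G) ≤ 3. On the other hand G contains the 4-clique {b, d, e, f}. A clique must lie in a single bag of any decomposition, so no decomposition can have width below 3. Hence tw(G) = 3 exactly.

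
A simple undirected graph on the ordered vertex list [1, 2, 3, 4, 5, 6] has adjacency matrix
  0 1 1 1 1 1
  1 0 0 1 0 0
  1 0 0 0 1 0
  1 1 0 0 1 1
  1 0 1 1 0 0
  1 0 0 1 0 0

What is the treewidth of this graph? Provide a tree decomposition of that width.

Treewidth 2.
Bags: B1 = {1, 4, 6}  B2 = {1, 4, 5}  B3 = {1, 2, 4}  B4 = {1, 3, 5}
Tree: B1–B2, B2–B3, B2–B4

Each bag holds 3 vertices, so the decomposition has width 2, which upper-bounds the treewidth. On the other hand G contains the 3-clique {1, 3, 5}. A clique must lie in a single bag of any decomposition, so no decomposition can have width below 2. Hence tw(G) = 2 exactly.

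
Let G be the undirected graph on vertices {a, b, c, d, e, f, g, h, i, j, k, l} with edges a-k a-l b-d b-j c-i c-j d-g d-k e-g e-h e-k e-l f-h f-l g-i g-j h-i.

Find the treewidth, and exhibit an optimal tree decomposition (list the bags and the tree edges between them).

Treewidth 3.
One optimal decomposition is:
Bags: B1 = {a, f, k, l}  B2 = {e, f, k, l}  B3 = {e, f, h, k}  B4 = {d, e, h, k}  B5 = {d, e, g, h}  B6 = {d, g, h, i}  B7 = {b, d, g, i}  B8 = {b, g, i, j}  B9 = {b, c, i, j}
Tree: B1–B2, B2–B3, B3–B4, B4–B5, B5–B6, B6–B7, B7–B8, B8–B9

Each bag holds 4 vertices, so the decomposition has width 3, which upper-bounds the treewidth. For the lower bound: the 4 vertex sets {a,f,l}, {k}, {e}, {d,g,h,i} are disjoint, each induces a connected subgraph, and every pair is joined by at least one edge of G. Contracting each set to a single vertex therefore yields K_{4} as a minor, and since treewidth is minor-monotone, tw(G) ≥ tw(K_{4}) = 3. Therefore the treewidth is 3.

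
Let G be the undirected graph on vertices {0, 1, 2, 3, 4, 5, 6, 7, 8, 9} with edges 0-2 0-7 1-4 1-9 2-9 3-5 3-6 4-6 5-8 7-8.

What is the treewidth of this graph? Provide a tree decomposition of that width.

Treewidth 2.
One such decomposition:
Bags: B1 = {0, 2, 9}  B2 = {0, 1, 9}  B3 = {0, 1, 4}  B4 = {0, 4, 6}  B5 = {0, 3, 6}  B6 = {0, 3, 5}  B7 = {0, 5, 8}  B8 = {0, 7, 8}
Tree: B1–B2, B2–B3, B3–B4, B4–B5, B5–B6, B6–B7, B7–B8

Every bag has size at most 3, so the width is 3 − 1 = 2 and tw(G) ≤ 2. The edges 0–2–9–1–4–6–3–5–8–7–0 form a cycle, so G is not a tree and its treewidth is at least 2. Hence tw(G) = 2 exactly.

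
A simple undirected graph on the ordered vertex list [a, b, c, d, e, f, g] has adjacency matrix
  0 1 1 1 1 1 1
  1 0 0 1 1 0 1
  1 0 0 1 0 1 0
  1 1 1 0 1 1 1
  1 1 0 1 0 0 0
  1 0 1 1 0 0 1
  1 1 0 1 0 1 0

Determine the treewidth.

3

A width-3 tree decomposition is:
Bags: B1 = {a, d, f, g}  B2 = {a, b, d, g}  B3 = {a, b, d, e}  B4 = {a, c, d, f}
Tree: B1–B2, B2–B3, B1–B4
The largest bag has 4 vertices, giving width 3; this decomposition certifies tw(G) ≤ 3. Conversely, {a, b, d, e} is a clique of size 4, and the vertices of any clique must share a bag in every tree decomposition; so some bag has ≥ 4 vertices and tw(G) ≥ 3. Hence tw(G) = 3 exactly.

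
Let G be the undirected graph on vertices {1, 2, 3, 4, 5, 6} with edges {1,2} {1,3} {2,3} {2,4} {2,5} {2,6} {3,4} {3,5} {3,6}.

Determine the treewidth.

2

A width-2 tree decomposition is:
Bags: B1 = {2, 3, 4}  B2 = {2, 3, 6}  B3 = {2, 3, 5}  B4 = {1, 2, 3}
Tree: B1–B2, B1–B3, B2–B4
Each bag holds 3 vertices, so the decomposition has width 2, which upper-bounds the treewidth. On the other hand G contains the 3-clique {1, 2, 3}. A clique must lie in a single bag of any decomposition, so no decomposition can have width below 2. Therefore the treewidth is 2.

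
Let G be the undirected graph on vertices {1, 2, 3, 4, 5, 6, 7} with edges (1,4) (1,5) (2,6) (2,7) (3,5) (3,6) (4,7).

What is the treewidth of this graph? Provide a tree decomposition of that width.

Every bag has size at most 3, so the width is 3 − 1 = 2 and tw(G) ≤ 2. Since 3–5–1–4–7–2–6–3 is a cycle in G, G is not acyclic. Forests are exactly the graphs of treewidth ≤ 1, so tw(G) ≥ 2. Combining the bounds, tw(G) = 2.

Treewidth 2.
One optimal decomposition is:
Bags: B1 = {1, 3, 5}  B2 = {1, 3, 4}  B3 = {3, 4, 7}  B4 = {2, 3, 7}  B5 = {2, 3, 6}
Tree: B1–B2, B2–B3, B3–B4, B4–B5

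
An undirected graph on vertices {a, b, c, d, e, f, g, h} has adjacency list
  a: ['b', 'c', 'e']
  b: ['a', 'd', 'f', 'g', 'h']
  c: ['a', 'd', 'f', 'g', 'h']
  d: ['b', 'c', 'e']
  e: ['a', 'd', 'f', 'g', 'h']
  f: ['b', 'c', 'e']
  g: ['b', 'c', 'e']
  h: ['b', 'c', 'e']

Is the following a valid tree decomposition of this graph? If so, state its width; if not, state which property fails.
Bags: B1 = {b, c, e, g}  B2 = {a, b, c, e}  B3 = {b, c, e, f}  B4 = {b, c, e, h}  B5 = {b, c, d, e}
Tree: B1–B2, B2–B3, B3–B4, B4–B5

Checking the three conditions: (i) the bags cover all of {a, b, c, d, e, f, g, h}; (ii) for each edge, some bag contains both endpoints; (iii) the bags containing any fixed vertex form a subtree. All hold, so the decomposition is valid with width 4 − 1 = 3.

Yes; width 3.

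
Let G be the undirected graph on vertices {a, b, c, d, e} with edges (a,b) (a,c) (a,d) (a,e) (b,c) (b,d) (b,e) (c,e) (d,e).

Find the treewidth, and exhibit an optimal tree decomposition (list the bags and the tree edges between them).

Each bag holds 4 vertices, so the decomposition has width 3, which upper-bounds the treewidth. On the other hand G contains the 4-clique {a, b, d, e}. A clique must lie in a single bag of any decomposition, so no decomposition can have width below 3. The upper and lower bounds meet at 3, so that is the treewidth.

Treewidth 3.
One such decomposition:
Bags: B1 = {a, b, c, e}  B2 = {a, b, d, e}
Tree: B1–B2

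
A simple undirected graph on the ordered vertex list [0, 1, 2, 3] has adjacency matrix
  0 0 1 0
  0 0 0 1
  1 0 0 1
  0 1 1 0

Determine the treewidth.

A width-1 tree decomposition is:
Bags: B1 = {0, 2}  B2 = {2, 3}  B3 = {1, 3}
Tree: B1–B2, B2–B3
Every bag has size at most 2, so the width is 2 − 1 = 1 and tw(G) ≤ 1. Any graph with an edge has treewidth ≥ 1, and G has the edge 0–2. The upper and lower bounds meet at 1, so that is the treewidth.

1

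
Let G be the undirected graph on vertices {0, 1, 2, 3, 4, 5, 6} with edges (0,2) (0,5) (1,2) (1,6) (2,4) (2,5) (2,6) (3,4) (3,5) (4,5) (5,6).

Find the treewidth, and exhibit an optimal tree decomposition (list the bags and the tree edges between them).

Treewidth 2.
One such decomposition:
Bags: B1 = {2, 5, 6}  B2 = {0, 2, 5}  B3 = {2, 4, 5}  B4 = {1, 2, 6}  B5 = {3, 4, 5}
Tree: B1–B2, B1–B3, B1–B4, B3–B5

Every bag has size at most 3, so the width is 3 − 1 = 2 and tw(G) ≤ 2. On the other hand G contains the 3-clique {1, 2, 6}. A clique must lie in a single bag of any decomposition, so no decomposition can have width below 2. Hence tw(G) = 2 exactly.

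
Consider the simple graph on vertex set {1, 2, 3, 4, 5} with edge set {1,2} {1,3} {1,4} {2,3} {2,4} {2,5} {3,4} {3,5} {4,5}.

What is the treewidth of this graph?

A width-3 tree decomposition is:
Bags: B1 = {2, 3, 4, 5}  B2 = {1, 2, 3, 4}
Tree: B1–B2
Every bag has size at most 4, so the width is 4 − 1 = 3 and tw(G) ≤ 3. On the other hand G contains the 4-clique {1, 2, 3, 4}. A clique must lie in a single bag of any decomposition, so no decomposition can have width below 3. Combining the bounds, tw(G) = 3.

3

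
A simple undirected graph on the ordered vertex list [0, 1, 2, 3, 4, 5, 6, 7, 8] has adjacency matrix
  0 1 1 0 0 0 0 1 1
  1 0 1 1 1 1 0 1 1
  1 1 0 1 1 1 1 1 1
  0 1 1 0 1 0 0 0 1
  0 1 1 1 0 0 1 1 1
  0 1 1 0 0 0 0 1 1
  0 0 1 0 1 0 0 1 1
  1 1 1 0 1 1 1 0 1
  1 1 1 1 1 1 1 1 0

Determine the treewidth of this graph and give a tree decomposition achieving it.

Every bag has size at most 5, so the width is 5 − 1 = 4 and tw(G) ≤ 4. Conversely, {1, 2, 3, 4, 8} is a clique of size 5, and the vertices of any clique must share a bag in every tree decomposition; so some bag has ≥ 5 vertices and tw(G) ≥ 4. Combining the bounds, tw(G) = 4.

Treewidth 4.
One such decomposition:
Bags: B1 = {1, 2, 5, 7, 8}  B2 = {1, 2, 4, 7, 8}  B3 = {0, 1, 2, 7, 8}  B4 = {2, 4, 6, 7, 8}  B5 = {1, 2, 3, 4, 8}
Tree: B1–B2, B1–B3, B2–B4, B2–B5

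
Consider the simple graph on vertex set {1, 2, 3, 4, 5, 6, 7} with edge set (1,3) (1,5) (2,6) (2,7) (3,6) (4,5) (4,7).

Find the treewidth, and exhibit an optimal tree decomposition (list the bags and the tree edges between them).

The largest bag has 3 vertices, giving width 2; this decomposition certifies tw(G) ≤ 2. For the lower bound, G contains the cycle 5–1–3–6–2–7–4–5, so G is not a forest; only forests have treewidth ≤ 1, hence tw(G) ≥ 2. Hence tw(G) = 2 exactly.

Treewidth 2.
One optimal decomposition is:
Bags: B1 = {1, 3, 5}  B2 = {3, 5, 6}  B3 = {2, 5, 6}  B4 = {2, 5, 7}  B5 = {4, 5, 7}
Tree: B1–B2, B2–B3, B3–B4, B4–B5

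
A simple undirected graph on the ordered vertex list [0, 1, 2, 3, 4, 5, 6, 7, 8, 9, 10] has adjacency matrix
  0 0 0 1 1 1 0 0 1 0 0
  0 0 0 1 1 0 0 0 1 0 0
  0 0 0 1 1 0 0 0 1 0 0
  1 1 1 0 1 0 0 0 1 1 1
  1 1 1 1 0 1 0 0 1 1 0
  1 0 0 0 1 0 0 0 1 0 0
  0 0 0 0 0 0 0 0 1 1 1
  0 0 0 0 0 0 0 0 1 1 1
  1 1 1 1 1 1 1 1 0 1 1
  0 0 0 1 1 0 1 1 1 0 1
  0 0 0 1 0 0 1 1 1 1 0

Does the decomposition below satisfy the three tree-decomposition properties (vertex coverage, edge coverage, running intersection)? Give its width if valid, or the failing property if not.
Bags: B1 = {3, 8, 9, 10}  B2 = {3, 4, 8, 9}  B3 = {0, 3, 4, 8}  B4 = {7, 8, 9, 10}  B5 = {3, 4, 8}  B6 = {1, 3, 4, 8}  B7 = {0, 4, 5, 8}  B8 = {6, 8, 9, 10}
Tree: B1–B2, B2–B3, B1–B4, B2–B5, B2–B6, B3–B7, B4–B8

No — vertex 2 appears in no bag.

A tree decomposition must satisfy three properties: every vertex lies in some bag; for every edge, both endpoints lie together in some bag; and for every vertex, the bags containing it form a connected subtree. Here vertex 2 appears in no bag, so the decomposition is invalid.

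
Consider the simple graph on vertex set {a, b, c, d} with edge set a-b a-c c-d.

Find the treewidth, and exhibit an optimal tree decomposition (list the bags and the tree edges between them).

Treewidth 1.
Bags: B1 = {a, c}  B2 = {a, b}  B3 = {c, d}
Tree: B1–B2, B1–B3

Each bag holds 2 vertices, so the decomposition has width 1, which upper-bounds the treewidth. Since G has at least one edge (e.g. c–a), it is not an edgeless graph, so tw(G) ≥ 1. Hence tw(G) = 1 exactly.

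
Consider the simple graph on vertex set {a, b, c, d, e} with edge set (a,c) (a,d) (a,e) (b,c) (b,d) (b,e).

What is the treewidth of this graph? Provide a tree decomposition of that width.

Treewidth 2.
Bags: B1 = {a, b, c}  B2 = {a, b, e}  B3 = {a, b, d}
Tree: B1–B2, B2–B3

Every bag has size at most 3, so the width is 3 − 1 = 2 and tw(G) ≤ 2. Since b–c–a–e–b is a cycle in G, G is not acyclic. Forests are exactly the graphs of treewidth ≤ 1, so tw(G) ≥ 2. Hence tw(G) = 2 exactly.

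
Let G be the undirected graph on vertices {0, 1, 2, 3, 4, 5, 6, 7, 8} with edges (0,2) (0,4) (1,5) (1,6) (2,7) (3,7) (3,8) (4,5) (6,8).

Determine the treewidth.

2

A width-2 tree decomposition is:
Bags: B1 = {0, 2, 4}  B2 = {2, 4, 5}  B3 = {1, 2, 5}  B4 = {1, 2, 6}  B5 = {2, 6, 8}  B6 = {2, 3, 8}  B7 = {2, 3, 7}
Tree: B1–B2, B2–B3, B3–B4, B4–B5, B5–B6, B6–B7
The largest bag has 3 vertices, giving width 2; this decomposition certifies tw(G) ≤ 2. Since 2–0–4–5–1–6–8–3–7–2 is a cycle in G, G is not acyclic. Forests are exactly the graphs of treewidth ≤ 1, so tw(G) ≥ 2. Hence tw(G) = 2 exactly.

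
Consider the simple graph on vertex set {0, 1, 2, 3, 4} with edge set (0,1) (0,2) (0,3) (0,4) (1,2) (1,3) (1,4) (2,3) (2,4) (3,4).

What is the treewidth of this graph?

A width-4 tree decomposition is:
Bags: B1 = {0, 1, 2, 3, 4}
Tree: (single bag)
With just one bag of size 5, the width is 5 − 1 = 4, so tw(G) ≤ 4. For the lower bound, the 5 vertices {0, 1, 2, 3, 4} are pairwise adjacent, and any tree decomposition puts a clique entirely inside one bag — forcing width ≥ 4. Therefore the treewidth is 4.

4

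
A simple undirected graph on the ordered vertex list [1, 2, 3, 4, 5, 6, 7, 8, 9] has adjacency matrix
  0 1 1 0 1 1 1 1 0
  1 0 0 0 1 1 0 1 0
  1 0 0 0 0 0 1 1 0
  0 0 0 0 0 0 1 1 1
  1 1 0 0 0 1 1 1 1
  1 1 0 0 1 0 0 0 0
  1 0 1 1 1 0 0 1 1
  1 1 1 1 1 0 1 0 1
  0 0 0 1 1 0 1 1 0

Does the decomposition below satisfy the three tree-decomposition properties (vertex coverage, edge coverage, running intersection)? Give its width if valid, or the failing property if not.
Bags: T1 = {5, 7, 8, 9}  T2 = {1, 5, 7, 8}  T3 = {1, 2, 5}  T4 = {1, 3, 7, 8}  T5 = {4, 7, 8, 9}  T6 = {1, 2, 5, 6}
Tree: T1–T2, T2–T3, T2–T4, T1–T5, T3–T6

No — edge (8,2) lies in no bag.

A tree decomposition must satisfy three properties: every vertex lies in some bag; for every edge, both endpoints lie together in some bag; and for every vertex, the bags containing it form a connected subtree. Here edge (8,2) lies in no bag, so the decomposition is invalid.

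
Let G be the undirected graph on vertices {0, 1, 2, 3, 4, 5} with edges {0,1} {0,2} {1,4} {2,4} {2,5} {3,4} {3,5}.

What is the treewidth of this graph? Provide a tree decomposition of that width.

Treewidth 2.
Bags: B1 = {2, 3, 5}  B2 = {2, 3, 4}  B3 = {0, 2, 4}  B4 = {0, 1, 4}
Tree: B1–B2, B2–B3, B3–B4

Each bag holds 3 vertices, so the decomposition has width 2, which upper-bounds the treewidth. For the lower bound, G contains the cycle 5–3–4–2–5, so G is not a forest; only forests have treewidth ≤ 1, hence tw(G) ≥ 2. Combining the bounds, tw(G) = 2.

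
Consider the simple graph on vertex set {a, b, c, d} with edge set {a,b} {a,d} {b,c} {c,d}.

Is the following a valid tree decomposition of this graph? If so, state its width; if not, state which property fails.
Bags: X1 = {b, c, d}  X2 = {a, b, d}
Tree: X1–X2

Every vertex of G appears in some bag (union = {a, b, c, d}); every edge is covered by a bag; and for each vertex v the set of bags containing v is connected in the bag tree. The decomposition is therefore valid. The largest bag has 3 vertices, so the width is 2.

Yes; width 2.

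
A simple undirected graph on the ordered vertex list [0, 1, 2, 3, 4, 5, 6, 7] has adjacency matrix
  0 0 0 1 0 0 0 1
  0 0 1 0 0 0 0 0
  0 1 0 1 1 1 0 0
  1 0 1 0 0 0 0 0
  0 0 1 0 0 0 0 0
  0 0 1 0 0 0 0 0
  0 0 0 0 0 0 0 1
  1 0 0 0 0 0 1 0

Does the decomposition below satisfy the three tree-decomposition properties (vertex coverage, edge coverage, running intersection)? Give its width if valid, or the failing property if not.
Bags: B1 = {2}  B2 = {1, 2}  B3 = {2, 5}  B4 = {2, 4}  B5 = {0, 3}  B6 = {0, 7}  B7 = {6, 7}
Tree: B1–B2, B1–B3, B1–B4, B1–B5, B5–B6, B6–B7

No — edge (3,2) lies in no bag.

A tree decomposition must satisfy three properties: every vertex lies in some bag; for every edge, both endpoints lie together in some bag; and for every vertex, the bags containing it form a connected subtree. Here edge (3,2) lies in no bag, so the decomposition is invalid.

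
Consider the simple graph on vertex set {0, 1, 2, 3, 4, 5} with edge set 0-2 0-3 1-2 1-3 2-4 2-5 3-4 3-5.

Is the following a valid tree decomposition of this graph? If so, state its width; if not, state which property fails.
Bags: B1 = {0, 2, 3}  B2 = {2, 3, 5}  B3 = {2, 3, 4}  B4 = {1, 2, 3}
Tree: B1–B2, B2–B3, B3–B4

Every vertex of G appears in some bag (union = {0, 1, 2, 3, 4, 5}); every edge is covered by a bag; and for each vertex v the set of bags containing v is connected in the bag tree. The decomposition is therefore valid. The largest bag has 3 vertices, so the width is 2.

Yes; width 2.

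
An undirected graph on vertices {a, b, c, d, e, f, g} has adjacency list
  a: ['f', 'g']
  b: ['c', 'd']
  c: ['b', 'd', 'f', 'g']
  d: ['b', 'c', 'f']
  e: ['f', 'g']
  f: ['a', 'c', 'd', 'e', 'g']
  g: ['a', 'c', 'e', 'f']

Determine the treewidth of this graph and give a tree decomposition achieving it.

Treewidth 2.
Bags: B1 = {c, d, f}  B2 = {c, f, g}  B3 = {b, c, d}  B4 = {e, f, g}  B5 = {a, f, g}
Tree: B1–B2, B1–B3, B2–B4, B4–B5

Every bag has size at most 3, so the width is 3 − 1 = 2 and tw(G) ≤ 2. Conversely, {c, d, f} is a clique of size 3, and the vertices of any clique must share a bag in every tree decomposition; so some bag has ≥ 3 vertices and tw(G) ≥ 2. Therefore the treewidth is 2.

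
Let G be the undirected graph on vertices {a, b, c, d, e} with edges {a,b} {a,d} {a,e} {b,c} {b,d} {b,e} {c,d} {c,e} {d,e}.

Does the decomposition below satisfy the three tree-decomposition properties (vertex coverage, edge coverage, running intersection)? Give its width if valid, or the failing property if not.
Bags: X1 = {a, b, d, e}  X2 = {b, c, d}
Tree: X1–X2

A tree decomposition must satisfy three properties: every vertex lies in some bag; for every edge, both endpoints lie together in some bag; and for every vertex, the bags containing it form a connected subtree. Here edge (e,c) lies in no bag, so the decomposition is invalid.

No — edge (e,c) lies in no bag.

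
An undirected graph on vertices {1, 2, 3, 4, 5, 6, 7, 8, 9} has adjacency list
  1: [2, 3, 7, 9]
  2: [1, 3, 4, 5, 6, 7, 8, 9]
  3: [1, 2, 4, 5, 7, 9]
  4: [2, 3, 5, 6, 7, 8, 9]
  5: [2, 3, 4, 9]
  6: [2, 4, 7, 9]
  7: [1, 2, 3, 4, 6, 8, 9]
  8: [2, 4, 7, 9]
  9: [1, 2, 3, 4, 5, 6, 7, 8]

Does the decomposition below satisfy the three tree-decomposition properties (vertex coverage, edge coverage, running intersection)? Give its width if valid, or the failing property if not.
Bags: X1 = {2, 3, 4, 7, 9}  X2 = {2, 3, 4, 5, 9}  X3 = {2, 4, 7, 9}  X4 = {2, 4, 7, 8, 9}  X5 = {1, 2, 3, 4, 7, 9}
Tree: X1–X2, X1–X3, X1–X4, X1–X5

A tree decomposition must satisfy three properties: every vertex lies in some bag; for every edge, both endpoints lie together in some bag; and for every vertex, the bags containing it form a connected subtree. Here vertex 6 appears in no bag, so the decomposition is invalid.

No — vertex 6 appears in no bag.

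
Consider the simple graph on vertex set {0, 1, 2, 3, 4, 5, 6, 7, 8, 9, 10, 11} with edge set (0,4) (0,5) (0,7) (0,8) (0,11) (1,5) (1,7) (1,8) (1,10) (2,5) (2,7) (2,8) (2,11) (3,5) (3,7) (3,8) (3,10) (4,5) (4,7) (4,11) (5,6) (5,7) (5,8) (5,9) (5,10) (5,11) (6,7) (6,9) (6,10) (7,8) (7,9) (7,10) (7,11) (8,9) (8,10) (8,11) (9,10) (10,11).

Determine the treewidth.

A width-4 tree decomposition is:
Bags: B1 = {5, 7, 8, 10, 11}  B2 = {5, 7, 8, 9, 10}  B3 = {0, 5, 7, 8, 11}  B4 = {5, 6, 7, 9, 10}  B5 = {2, 5, 7, 8, 11}  B6 = {1, 5, 7, 8, 10}  B7 = {0, 4, 5, 7, 11}  B8 = {3, 5, 7, 8, 10}
Tree: B1–B2, B1–B3, B2–B4, B1–B5, B2–B6, B3–B7, B2–B8
Every bag has size at most 5, so the width is 5 − 1 = 4 and tw(G) ≤ 4. For the lower bound, the 5 vertices {0, 5, 7, 8, 11} are pairwise adjacent, and any tree decomposition puts a clique entirely inside one bag — forcing width ≥ 4. Therefore the treewidth is 4.

4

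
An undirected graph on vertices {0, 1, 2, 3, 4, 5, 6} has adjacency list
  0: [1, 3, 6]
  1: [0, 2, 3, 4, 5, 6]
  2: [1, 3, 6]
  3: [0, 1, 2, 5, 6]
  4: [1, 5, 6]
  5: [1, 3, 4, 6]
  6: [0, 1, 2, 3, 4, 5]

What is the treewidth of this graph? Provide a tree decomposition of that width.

Treewidth 3.
One such decomposition:
Bags: B1 = {1, 3, 5, 6}  B2 = {1, 2, 3, 6}  B3 = {0, 1, 3, 6}  B4 = {1, 4, 5, 6}
Tree: B1–B2, B2–B3, B1–B4

Each bag holds 4 vertices, so the decomposition has width 3, which upper-bounds the treewidth. For the lower bound, the 4 vertices {0, 1, 3, 6} are pairwise adjacent, and any tree decomposition puts a clique entirely inside one bag — forcing width ≥ 3. Therefore the treewidth is 3.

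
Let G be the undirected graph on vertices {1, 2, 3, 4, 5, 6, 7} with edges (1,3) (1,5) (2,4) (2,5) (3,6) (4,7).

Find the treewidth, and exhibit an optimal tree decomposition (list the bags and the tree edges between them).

The largest bag has 2 vertices, giving width 1; this decomposition certifies tw(G) ≤ 1. G has an edge, so its treewidth is at least 1. Combining the bounds, tw(G) = 1.

Treewidth 1.
One optimal decomposition is:
Bags: B1 = {3, 6}  B2 = {1, 3}  B3 = {1, 5}  B4 = {2, 5}  B5 = {2, 4}  B6 = {4, 7}
Tree: B1–B2, B2–B3, B3–B4, B4–B5, B5–B6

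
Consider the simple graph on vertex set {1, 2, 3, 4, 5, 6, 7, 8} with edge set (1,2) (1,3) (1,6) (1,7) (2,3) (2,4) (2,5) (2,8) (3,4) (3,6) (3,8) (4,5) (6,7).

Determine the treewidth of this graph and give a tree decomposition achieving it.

Every bag has size at most 3, so the width is 3 − 1 = 2 and tw(G) ≤ 2. On the other hand G contains the 3-clique {2, 3, 8}. A clique must lie in a single bag of any decomposition, so no decomposition can have width below 2. Therefore the treewidth is 2.

Treewidth 2.
One such decomposition:
Bags: B1 = {1, 2, 3}  B2 = {2, 3, 4}  B3 = {2, 3, 8}  B4 = {2, 4, 5}  B5 = {1, 3, 6}  B6 = {1, 6, 7}
Tree: B1–B2, B1–B3, B2–B4, B1–B5, B5–B6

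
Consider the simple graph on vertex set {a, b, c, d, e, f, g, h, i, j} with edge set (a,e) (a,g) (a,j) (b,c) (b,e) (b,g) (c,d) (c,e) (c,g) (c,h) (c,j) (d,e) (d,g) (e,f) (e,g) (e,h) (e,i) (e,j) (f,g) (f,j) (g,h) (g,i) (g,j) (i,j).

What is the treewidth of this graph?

3

A width-3 tree decomposition is:
Bags: B1 = {c, e, g, j}  B2 = {b, c, e, g}  B3 = {a, e, g, j}  B4 = {e, f, g, j}  B5 = {c, d, e, g}  B6 = {c, e, g, h}  B7 = {e, g, i, j}
Tree: B1–B2, B1–B3, B3–B4, B1–B5, B5–B6, B4–B7
Each bag holds 4 vertices, so the decomposition has width 3, which upper-bounds the treewidth. Conversely, {a, e, g, j} is a clique of size 4, and the vertices of any clique must share a bag in every tree decomposition; so some bag has ≥ 4 vertices and tw(G) ≥ 3. The upper and lower bounds meet at 3, so that is the treewidth.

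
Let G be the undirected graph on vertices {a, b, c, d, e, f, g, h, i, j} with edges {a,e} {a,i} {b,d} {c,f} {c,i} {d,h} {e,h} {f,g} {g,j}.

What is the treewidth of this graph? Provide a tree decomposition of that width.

The largest bag has 2 vertices, giving width 1; this decomposition certifies tw(G) ≤ 1. Since G has at least one edge (e.g. b–d), it is not an edgeless graph, so tw(G) ≥ 1. Therefore the treewidth is 1.

Treewidth 1.
One optimal decomposition is:
Bags: B1 = {b, d}  B2 = {d, h}  B3 = {e, h}  B4 = {a, e}  B5 = {a, i}  B6 = {c, i}  B7 = {c, f}  B8 = {f, g}  B9 = {g, j}
Tree: B1–B2, B2–B3, B3–B4, B4–B5, B5–B6, B6–B7, B7–B8, B8–B9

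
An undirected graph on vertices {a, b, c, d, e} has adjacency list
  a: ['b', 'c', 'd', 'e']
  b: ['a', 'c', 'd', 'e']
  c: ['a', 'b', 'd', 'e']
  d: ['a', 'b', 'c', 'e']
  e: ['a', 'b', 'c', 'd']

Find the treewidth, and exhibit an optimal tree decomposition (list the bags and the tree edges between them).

With just one bag of size 5, the width is 5 − 1 = 4, so tw(G) ≤ 4. For the lower bound, the 5 vertices {a, b, c, d, e} are pairwise adjacent, and any tree decomposition puts a clique entirely inside one bag — forcing width ≥ 4. The upper and lower bounds meet at 4, so that is the treewidth.

Treewidth 4.
One such decomposition:
Bags: B1 = {a, b, c, d, e}
Tree: (single bag)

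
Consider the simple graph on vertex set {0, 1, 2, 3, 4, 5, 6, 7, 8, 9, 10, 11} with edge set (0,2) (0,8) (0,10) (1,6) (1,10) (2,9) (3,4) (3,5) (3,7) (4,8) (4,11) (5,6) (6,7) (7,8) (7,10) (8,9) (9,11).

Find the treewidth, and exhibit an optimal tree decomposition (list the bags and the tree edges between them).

Treewidth 3.
Bags: B1 = {1, 3, 5, 6}  B2 = {1, 3, 6, 7}  B3 = {1, 3, 7, 10}  B4 = {3, 4, 7, 10}  B5 = {4, 7, 8, 10}  B6 = {0, 4, 8, 10}  B7 = {0, 4, 8, 11}  B8 = {0, 8, 9, 11}  B9 = {0, 2, 9, 11}
Tree: B1–B2, B2–B3, B3–B4, B4–B5, B5–B6, B6–B7, B7–B8, B8–B9

The largest bag has 4 vertices, giving width 3; this decomposition certifies tw(G) ≤ 3. For the lower bound: the 4 vertex sets {1,5,6}, {3}, {7}, {0,4,8,10} are disjoint, each induces a connected subgraph, and every pair is joined by at least one edge of G. Contracting each set to a single vertex therefore yields K_{4} as a minor, and since treewidth is minor-monotone, tw(G) ≥ tw(K_{4}) = 3. Therefore the treewidth is 3.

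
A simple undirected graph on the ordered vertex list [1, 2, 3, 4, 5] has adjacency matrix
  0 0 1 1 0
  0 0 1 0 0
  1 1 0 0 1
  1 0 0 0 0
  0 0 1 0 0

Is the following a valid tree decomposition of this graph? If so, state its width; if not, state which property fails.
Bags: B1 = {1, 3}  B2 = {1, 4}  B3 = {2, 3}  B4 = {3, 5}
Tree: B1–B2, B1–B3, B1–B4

Vertex coverage: the bags together contain {1, 2, 3, 4, 5}, the full vertex set. Edge coverage: each edge of G has both endpoints in at least one bag. Running intersection: for every vertex, the bags containing it form a connected subtree. All three properties hold, so this is a valid tree decomposition of width max|bag| − 1 = 1, and hence tw(G) ≤ 1.

Yes; width 1.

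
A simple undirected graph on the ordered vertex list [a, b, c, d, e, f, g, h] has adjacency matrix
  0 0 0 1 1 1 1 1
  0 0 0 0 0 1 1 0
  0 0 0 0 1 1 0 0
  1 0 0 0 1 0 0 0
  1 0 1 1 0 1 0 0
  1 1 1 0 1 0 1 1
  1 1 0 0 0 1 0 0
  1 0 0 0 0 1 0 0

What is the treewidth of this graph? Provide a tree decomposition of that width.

Treewidth 2.
Bags: B1 = {a, d, e}  B2 = {a, e, f}  B3 = {c, e, f}  B4 = {a, f, g}  B5 = {b, f, g}  B6 = {a, f, h}
Tree: B1–B2, B2–B3, B2–B4, B4–B5, B4–B6

The largest bag has 3 vertices, giving width 2; this decomposition certifies tw(G) ≤ 2. Conversely, {a, d, e} is a clique of size 3, and the vertices of any clique must share a bag in every tree decomposition; so some bag has ≥ 3 vertices and tw(G) ≥ 2. Hence tw(G) = 2 exactly.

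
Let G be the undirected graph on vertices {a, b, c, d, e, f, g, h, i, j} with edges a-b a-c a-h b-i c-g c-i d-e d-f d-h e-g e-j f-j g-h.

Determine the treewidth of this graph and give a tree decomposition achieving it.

Each bag holds 3 vertices, so the decomposition has width 2, which upper-bounds the treewidth. Since f–j–e–d–f is a cycle in G, G is not acyclic. Forests are exactly the graphs of treewidth ≤ 1, so tw(G) ≥ 2. Therefore the treewidth is 2.

Treewidth 2.
One such decomposition:
Bags: B1 = {d, f, j}  B2 = {d, e, j}  B3 = {d, e, h}  B4 = {e, g, h}  B5 = {a, g, h}  B6 = {a, c, g}  B7 = {a, b, c}  B8 = {b, c, i}
Tree: B1–B2, B2–B3, B3–B4, B4–B5, B5–B6, B6–B7, B7–B8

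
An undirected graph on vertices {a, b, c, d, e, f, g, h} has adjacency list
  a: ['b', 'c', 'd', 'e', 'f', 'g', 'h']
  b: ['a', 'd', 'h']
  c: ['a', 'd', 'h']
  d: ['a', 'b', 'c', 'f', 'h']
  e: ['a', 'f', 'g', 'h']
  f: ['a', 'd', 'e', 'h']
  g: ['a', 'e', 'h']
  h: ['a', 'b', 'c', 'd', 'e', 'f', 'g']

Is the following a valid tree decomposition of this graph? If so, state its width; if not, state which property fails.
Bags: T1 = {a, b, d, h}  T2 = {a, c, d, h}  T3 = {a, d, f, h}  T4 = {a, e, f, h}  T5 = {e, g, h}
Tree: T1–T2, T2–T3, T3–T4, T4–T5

A tree decomposition must satisfy three properties: every vertex lies in some bag; for every edge, both endpoints lie together in some bag; and for every vertex, the bags containing it form a connected subtree. Here edge (a,g) lies in no bag, so the decomposition is invalid.

No — edge (a,g) lies in no bag.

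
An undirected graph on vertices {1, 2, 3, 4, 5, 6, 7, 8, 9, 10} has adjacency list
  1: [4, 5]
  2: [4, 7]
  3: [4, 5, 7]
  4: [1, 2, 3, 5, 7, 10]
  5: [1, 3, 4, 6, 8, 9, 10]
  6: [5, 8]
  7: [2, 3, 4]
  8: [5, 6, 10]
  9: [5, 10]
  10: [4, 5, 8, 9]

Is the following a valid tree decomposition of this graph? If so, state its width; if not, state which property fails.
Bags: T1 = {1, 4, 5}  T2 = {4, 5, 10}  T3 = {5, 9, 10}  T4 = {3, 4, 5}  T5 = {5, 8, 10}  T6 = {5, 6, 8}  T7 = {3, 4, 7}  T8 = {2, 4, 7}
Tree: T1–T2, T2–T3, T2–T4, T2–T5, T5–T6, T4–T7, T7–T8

Every vertex of G appears in some bag (union = {1, 2, 3, 4, 5, 6, 7, 8, 9, 10}); every edge is covered by a bag; and for each vertex v the set of bags containing v is connected in the bag tree. The decomposition is therefore valid. The largest bag has 3 vertices, so the width is 2.

Yes; width 2.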